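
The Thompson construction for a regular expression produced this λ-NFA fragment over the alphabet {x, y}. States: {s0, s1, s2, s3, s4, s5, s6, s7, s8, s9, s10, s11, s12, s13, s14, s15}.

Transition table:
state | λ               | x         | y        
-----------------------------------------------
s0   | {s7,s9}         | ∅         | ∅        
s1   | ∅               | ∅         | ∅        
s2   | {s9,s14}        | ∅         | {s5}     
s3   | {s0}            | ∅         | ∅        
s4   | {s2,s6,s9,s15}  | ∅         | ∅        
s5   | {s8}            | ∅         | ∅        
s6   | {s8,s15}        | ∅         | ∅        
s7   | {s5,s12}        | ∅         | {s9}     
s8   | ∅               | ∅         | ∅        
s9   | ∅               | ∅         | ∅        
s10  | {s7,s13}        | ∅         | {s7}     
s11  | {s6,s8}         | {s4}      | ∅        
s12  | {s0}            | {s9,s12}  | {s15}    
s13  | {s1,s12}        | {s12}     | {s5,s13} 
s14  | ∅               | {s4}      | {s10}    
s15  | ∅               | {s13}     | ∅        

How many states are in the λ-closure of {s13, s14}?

9

Start with {s13, s14}.
From s13 via λ: add s1, s12.
From s12 via λ: add s0.
From s0 via λ: add s7, s9.
From s7 via λ: add s5.
From s5 via λ: add s8.
λ-closure = {s0, s1, s5, s7, s8, s9, s12, s13, s14}, which has 9 states.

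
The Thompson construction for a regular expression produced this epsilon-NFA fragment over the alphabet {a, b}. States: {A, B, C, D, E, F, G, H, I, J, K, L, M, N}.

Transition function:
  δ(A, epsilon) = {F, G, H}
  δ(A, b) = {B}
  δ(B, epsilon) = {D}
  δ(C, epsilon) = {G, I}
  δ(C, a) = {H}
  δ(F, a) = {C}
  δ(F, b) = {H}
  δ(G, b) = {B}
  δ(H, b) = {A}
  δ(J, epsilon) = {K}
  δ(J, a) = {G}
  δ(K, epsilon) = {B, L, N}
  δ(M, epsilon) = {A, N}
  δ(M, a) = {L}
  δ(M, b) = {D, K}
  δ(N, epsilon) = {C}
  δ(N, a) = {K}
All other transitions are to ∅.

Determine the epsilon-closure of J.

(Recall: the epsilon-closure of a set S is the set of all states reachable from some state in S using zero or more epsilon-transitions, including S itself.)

{B, C, D, G, I, J, K, L, N}

Start with {J}.
From J via epsilon: add K.
From K via epsilon: add B, L, N.
From B via epsilon: add D.
From N via epsilon: add C.
From C via epsilon: add G, I.
No new states can be added; the closed set is {B, C, D, G, I, J, K, L, N}.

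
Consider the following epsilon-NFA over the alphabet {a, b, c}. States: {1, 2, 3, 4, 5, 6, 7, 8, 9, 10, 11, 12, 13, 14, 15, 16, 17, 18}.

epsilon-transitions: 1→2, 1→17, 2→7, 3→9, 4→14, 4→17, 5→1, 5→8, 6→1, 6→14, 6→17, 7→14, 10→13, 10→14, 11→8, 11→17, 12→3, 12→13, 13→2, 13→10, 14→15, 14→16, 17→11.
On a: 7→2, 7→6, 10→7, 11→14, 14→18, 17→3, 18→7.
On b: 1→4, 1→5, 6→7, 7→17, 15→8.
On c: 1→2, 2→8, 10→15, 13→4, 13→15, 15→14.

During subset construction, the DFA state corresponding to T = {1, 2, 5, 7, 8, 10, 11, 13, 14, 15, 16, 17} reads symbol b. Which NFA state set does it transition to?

1 on b → {4, 5}.
7 on b → {17}.
15 on b → {8}.
No b-transition from 2, 5, 8, 10, 11, 13, 14, 16, 17.
Union after reading b: {4, 5, 8, 17}.
Now take the epsilon-closure:
From 4 via epsilon: add 14.
From 5 via epsilon: add 1.
From 17 via epsilon: add 11.
From 1 via epsilon: add 2.
From 14 via epsilon: add 15, 16.
From 2 via epsilon: add 7.
No new states can be added; the closed set is {1, 2, 4, 5, 7, 8, 11, 14, 15, 16, 17}.

{1, 2, 4, 5, 7, 8, 11, 14, 15, 16, 17}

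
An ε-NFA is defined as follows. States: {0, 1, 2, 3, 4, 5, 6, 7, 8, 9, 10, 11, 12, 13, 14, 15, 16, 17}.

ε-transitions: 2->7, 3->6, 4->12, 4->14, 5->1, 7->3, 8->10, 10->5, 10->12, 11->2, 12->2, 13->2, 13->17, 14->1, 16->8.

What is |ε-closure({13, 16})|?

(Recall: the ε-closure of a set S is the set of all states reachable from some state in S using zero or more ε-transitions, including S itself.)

12

Start with {13, 16}.
From 13 via ε: add 2, 17.
From 16 via ε: add 8.
From 2 via ε: add 7.
From 8 via ε: add 10.
From 7 via ε: add 3.
From 10 via ε: add 5, 12.
From 3 via ε: add 6.
From 5 via ε: add 1.
ε-closure = {1, 2, 3, 5, 6, 7, 8, 10, 12, 13, 16, 17}, which has 12 states.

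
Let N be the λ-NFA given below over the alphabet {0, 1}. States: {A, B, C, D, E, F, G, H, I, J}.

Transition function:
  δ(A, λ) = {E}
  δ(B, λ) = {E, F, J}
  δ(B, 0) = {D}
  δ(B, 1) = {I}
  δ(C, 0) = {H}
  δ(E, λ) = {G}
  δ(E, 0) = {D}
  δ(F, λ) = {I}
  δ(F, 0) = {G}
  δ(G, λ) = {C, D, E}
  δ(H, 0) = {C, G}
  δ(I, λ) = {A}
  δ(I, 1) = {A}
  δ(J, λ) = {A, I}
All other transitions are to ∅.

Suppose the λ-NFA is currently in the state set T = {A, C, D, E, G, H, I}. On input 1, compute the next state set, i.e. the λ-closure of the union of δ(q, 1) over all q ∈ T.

{A, C, D, E, G}

I on 1 → {A}.
No 1-transition from A, C, D, E, G, H.
Union after reading 1: {A}.
Now take the λ-closure:
From A via λ: add E.
From E via λ: add G.
From G via λ: add C, D.
No new states can be added; the closed set is {A, C, D, E, G}.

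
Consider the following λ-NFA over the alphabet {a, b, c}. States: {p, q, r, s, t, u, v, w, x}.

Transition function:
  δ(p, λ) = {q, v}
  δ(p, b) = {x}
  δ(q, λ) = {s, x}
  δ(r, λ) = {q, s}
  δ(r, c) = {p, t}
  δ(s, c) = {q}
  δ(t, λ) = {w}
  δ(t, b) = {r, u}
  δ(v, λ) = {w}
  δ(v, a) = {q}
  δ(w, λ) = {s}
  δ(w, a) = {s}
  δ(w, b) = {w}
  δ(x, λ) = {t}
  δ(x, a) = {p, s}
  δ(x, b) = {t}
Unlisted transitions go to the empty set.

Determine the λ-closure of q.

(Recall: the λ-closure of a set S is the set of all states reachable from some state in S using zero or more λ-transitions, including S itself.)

{q, s, t, w, x}

Start with {q}.
From q via λ: add s, x.
From x via λ: add t.
From t via λ: add w.
No new states can be added; the closed set is {q, s, t, w, x}.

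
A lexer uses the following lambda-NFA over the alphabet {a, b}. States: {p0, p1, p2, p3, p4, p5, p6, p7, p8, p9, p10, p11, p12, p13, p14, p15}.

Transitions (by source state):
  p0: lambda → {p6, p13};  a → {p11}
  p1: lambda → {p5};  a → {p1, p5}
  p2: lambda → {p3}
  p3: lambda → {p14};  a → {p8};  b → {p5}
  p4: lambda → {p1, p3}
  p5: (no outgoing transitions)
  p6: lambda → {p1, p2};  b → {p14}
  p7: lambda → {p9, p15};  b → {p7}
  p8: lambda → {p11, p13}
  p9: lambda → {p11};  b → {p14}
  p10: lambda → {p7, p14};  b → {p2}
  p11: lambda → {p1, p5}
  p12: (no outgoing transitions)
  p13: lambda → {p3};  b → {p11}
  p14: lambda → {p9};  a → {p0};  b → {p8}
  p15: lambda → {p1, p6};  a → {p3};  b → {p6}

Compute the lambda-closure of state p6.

Start with {p6}.
From p6 via lambda: add p1, p2.
From p1 via lambda: add p5.
From p2 via lambda: add p3.
From p3 via lambda: add p14.
From p14 via lambda: add p9.
From p9 via lambda: add p11.
No new states can be added; the closed set is {p1, p2, p3, p5, p6, p9, p11, p14}.

{p1, p2, p3, p5, p6, p9, p11, p14}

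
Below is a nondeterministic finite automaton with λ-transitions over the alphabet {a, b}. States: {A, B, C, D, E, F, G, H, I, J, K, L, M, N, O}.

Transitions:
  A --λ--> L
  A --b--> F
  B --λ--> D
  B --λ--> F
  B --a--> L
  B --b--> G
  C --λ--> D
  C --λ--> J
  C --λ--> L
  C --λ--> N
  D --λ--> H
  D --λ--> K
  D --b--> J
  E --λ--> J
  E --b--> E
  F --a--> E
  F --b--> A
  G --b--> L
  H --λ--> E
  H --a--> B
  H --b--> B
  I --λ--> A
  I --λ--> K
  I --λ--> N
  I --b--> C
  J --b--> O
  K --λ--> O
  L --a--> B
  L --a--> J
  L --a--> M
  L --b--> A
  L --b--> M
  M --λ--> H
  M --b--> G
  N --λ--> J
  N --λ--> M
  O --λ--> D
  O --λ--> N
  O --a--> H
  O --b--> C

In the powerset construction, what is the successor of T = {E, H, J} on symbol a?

{B, D, E, F, H, J, K, M, N, O}

H on a → {B}.
No a-transition from E, J.
Union after reading a: {B}.
Now take the λ-closure:
From B via λ: add D, F.
From D via λ: add H, K.
From H via λ: add E.
From K via λ: add O.
From E via λ: add J.
From O via λ: add N.
From N via λ: add M.
No new states can be added; the closed set is {B, D, E, F, H, J, K, M, N, O}.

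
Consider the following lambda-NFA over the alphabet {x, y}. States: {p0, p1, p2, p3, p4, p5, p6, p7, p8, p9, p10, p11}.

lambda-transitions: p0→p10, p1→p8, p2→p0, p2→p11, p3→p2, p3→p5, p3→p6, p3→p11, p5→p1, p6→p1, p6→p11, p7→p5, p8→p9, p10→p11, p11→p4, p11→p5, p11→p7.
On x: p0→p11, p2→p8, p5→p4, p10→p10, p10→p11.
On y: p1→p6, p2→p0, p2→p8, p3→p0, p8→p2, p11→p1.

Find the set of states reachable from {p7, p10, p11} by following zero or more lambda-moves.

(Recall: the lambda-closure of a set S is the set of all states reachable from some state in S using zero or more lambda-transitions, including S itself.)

{p1, p4, p5, p7, p8, p9, p10, p11}

Start with {p7, p10, p11}.
From p7 via lambda: add p5.
From p11 via lambda: add p4.
From p5 via lambda: add p1.
From p1 via lambda: add p8.
From p8 via lambda: add p9.
No new states can be added; the closed set is {p1, p4, p5, p7, p8, p9, p10, p11}.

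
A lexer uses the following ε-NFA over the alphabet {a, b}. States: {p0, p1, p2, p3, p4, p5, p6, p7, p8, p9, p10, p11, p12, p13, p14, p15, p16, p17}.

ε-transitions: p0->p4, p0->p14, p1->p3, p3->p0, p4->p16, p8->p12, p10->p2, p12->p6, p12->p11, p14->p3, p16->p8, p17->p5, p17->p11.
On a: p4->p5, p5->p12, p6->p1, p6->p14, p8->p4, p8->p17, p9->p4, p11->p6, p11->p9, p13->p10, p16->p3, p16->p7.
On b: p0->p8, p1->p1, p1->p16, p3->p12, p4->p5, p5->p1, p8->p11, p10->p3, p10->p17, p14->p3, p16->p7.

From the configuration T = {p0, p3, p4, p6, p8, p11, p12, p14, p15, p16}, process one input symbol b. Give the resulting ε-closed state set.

p0 on b → {p8}.
p3 on b → {p12}.
p4 on b → {p5}.
p8 on b → {p11}.
p14 on b → {p3}.
p16 on b → {p7}.
No b-transition from p6, p11, p12, p15.
Union after reading b: {p3, p5, p7, p8, p11, p12}.
Now take the ε-closure:
From p3 via ε: add p0.
From p12 via ε: add p6.
From p0 via ε: add p4, p14.
From p4 via ε: add p16.
No new states can be added; the closed set is {p0, p3, p4, p5, p6, p7, p8, p11, p12, p14, p16}.

{p0, p3, p4, p5, p6, p7, p8, p11, p12, p14, p16}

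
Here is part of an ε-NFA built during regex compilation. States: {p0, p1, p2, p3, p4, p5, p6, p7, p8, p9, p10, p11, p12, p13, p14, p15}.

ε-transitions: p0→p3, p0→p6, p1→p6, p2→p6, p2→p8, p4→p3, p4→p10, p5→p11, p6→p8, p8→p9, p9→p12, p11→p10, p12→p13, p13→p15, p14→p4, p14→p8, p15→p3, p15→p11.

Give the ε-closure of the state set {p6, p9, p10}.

Start with {p6, p9, p10}.
From p6 via ε: add p8.
From p9 via ε: add p12.
From p12 via ε: add p13.
From p13 via ε: add p15.
From p15 via ε: add p3, p11.
No new states can be added; the closed set is {p3, p6, p8, p9, p10, p11, p12, p13, p15}.

{p3, p6, p8, p9, p10, p11, p12, p13, p15}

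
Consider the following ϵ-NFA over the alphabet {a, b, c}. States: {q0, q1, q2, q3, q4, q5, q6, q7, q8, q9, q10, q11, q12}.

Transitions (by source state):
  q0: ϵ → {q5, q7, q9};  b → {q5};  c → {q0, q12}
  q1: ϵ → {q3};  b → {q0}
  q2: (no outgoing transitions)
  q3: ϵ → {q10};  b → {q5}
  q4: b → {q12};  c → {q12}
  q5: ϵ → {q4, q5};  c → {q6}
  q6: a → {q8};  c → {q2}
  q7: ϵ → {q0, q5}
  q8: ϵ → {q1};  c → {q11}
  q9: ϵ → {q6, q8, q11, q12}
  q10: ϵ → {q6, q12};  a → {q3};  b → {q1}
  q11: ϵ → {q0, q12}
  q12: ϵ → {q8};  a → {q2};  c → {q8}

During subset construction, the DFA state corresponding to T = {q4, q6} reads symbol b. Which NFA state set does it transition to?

{q1, q3, q6, q8, q10, q12}

q4 on b → {q12}.
No b-transition from q6.
Union after reading b: {q12}.
Now take the ϵ-closure:
From q12 via ϵ: add q8.
From q8 via ϵ: add q1.
From q1 via ϵ: add q3.
From q3 via ϵ: add q10.
From q10 via ϵ: add q6.
No new states can be added; the closed set is {q1, q3, q6, q8, q10, q12}.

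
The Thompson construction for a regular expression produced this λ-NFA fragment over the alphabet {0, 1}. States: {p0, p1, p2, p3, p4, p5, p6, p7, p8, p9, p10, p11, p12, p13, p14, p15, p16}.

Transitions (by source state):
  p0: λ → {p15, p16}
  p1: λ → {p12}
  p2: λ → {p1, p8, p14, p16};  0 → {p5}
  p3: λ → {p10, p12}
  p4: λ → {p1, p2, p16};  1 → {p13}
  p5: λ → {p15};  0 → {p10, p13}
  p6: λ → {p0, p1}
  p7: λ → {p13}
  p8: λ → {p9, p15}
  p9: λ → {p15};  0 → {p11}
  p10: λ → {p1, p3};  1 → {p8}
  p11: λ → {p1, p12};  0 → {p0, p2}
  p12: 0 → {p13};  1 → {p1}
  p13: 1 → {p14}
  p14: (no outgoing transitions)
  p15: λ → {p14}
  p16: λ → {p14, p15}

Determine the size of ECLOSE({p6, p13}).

Start with {p6, p13}.
From p6 via λ: add p0, p1.
From p0 via λ: add p15, p16.
From p1 via λ: add p12.
From p15 via λ: add p14.
λ-closure = {p0, p1, p6, p12, p13, p14, p15, p16}, which has 8 states.

8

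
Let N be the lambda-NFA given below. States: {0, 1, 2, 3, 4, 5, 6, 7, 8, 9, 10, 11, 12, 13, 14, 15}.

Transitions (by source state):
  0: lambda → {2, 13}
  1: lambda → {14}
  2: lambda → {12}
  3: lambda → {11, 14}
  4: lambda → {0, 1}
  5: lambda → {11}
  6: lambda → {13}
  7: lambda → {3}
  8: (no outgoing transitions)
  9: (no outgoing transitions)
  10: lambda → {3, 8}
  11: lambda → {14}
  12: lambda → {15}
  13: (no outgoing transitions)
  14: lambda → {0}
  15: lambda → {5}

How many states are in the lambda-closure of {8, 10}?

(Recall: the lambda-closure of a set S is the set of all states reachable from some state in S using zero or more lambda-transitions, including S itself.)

11

Start with {8, 10}.
From 10 via lambda: add 3.
From 3 via lambda: add 11, 14.
From 14 via lambda: add 0.
From 0 via lambda: add 2, 13.
From 2 via lambda: add 12.
From 12 via lambda: add 15.
From 15 via lambda: add 5.
lambda-closure = {0, 2, 3, 5, 8, 10, 11, 12, 13, 14, 15}, which has 11 states.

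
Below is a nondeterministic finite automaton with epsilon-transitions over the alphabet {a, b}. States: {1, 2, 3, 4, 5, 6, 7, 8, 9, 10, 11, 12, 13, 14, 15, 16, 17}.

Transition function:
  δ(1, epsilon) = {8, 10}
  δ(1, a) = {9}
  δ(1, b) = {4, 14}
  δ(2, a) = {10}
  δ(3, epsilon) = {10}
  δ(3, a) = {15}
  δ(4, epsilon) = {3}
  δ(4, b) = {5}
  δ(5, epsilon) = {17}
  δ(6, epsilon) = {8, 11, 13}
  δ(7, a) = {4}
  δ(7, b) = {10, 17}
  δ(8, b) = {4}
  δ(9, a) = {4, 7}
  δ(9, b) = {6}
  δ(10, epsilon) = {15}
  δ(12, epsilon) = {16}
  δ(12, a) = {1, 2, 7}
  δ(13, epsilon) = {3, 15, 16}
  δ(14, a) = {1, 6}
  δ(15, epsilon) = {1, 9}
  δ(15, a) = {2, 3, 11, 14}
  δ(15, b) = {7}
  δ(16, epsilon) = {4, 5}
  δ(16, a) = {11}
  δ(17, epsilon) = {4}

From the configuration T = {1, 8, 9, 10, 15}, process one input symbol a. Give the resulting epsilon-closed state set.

1 on a → {9}.
9 on a → {4, 7}.
15 on a → {2, 3, 11, 14}.
No a-transition from 8, 10.
Union after reading a: {2, 3, 4, 7, 9, 11, 14}.
Now take the epsilon-closure:
From 3 via epsilon: add 10.
From 10 via epsilon: add 15.
From 15 via epsilon: add 1.
From 1 via epsilon: add 8.
No new states can be added; the closed set is {1, 2, 3, 4, 7, 8, 9, 10, 11, 14, 15}.

{1, 2, 3, 4, 7, 8, 9, 10, 11, 14, 15}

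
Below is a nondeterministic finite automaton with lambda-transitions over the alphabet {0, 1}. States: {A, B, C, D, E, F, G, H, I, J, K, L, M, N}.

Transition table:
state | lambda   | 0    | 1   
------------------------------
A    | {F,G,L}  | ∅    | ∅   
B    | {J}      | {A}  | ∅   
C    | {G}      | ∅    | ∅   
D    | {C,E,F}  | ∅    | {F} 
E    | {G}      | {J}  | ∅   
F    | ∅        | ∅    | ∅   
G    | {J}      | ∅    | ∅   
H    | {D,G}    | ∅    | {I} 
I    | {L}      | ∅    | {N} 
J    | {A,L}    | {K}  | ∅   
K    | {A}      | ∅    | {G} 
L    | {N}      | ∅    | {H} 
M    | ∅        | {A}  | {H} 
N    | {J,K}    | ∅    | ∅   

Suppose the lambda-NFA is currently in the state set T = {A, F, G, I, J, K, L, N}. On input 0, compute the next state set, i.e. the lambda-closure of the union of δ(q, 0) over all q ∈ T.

{A, F, G, J, K, L, N}

J on 0 → {K}.
No 0-transition from A, F, G, I, K, L, N.
Union after reading 0: {K}.
Now take the lambda-closure:
From K via lambda: add A.
From A via lambda: add F, G, L.
From G via lambda: add J.
From L via lambda: add N.
No new states can be added; the closed set is {A, F, G, J, K, L, N}.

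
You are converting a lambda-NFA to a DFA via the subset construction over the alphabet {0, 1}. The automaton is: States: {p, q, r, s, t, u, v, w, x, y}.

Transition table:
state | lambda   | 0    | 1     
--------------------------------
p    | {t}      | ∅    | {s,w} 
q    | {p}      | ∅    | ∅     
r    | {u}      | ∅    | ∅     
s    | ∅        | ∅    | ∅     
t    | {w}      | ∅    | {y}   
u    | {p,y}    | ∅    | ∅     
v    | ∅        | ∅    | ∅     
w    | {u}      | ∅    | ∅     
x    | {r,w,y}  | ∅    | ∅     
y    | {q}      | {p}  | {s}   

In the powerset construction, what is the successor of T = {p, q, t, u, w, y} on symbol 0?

{p, q, t, u, w, y}

y on 0 → {p}.
No 0-transition from p, q, t, u, w.
Union after reading 0: {p}.
Now take the lambda-closure:
From p via lambda: add t.
From t via lambda: add w.
From w via lambda: add u.
From u via lambda: add y.
From y via lambda: add q.
No new states can be added; the closed set is {p, q, t, u, w, y}.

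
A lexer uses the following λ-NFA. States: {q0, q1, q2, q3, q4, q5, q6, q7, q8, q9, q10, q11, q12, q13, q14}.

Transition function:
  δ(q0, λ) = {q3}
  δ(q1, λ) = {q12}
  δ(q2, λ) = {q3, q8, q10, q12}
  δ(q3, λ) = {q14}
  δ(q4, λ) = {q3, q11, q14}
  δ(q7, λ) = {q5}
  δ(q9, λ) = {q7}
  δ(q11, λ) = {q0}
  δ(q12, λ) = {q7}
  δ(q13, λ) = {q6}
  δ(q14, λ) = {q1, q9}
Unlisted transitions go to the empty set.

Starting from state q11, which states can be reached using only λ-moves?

{q0, q1, q3, q5, q7, q9, q11, q12, q14}

Start with {q11}.
From q11 via λ: add q0.
From q0 via λ: add q3.
From q3 via λ: add q14.
From q14 via λ: add q1, q9.
From q1 via λ: add q12.
From q9 via λ: add q7.
From q7 via λ: add q5.
No new states can be added; the closed set is {q0, q1, q3, q5, q7, q9, q11, q12, q14}.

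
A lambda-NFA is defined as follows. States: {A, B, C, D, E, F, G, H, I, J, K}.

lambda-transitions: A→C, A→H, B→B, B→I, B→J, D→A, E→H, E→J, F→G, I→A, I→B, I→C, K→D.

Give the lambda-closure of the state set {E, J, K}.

{A, C, D, E, H, J, K}

Start with {E, J, K}.
From E via lambda: add H.
From K via lambda: add D.
From D via lambda: add A.
From A via lambda: add C.
No new states can be added; the closed set is {A, C, D, E, H, J, K}.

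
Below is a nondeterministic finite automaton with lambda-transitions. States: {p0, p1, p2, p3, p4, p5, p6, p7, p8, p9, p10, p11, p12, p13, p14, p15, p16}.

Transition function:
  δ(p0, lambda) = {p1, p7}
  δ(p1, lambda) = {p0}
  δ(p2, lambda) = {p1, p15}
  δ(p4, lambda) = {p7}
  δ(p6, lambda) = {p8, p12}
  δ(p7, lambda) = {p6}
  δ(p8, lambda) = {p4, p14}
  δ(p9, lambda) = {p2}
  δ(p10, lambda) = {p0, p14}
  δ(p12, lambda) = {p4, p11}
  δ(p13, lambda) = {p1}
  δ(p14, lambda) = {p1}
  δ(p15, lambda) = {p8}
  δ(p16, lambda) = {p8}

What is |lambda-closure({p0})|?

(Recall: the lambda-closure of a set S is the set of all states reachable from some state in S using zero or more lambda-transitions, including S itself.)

Start with {p0}.
From p0 via lambda: add p1, p7.
From p7 via lambda: add p6.
From p6 via lambda: add p8, p12.
From p8 via lambda: add p4, p14.
From p12 via lambda: add p11.
lambda-closure = {p0, p1, p4, p6, p7, p8, p11, p12, p14}, which has 9 states.

9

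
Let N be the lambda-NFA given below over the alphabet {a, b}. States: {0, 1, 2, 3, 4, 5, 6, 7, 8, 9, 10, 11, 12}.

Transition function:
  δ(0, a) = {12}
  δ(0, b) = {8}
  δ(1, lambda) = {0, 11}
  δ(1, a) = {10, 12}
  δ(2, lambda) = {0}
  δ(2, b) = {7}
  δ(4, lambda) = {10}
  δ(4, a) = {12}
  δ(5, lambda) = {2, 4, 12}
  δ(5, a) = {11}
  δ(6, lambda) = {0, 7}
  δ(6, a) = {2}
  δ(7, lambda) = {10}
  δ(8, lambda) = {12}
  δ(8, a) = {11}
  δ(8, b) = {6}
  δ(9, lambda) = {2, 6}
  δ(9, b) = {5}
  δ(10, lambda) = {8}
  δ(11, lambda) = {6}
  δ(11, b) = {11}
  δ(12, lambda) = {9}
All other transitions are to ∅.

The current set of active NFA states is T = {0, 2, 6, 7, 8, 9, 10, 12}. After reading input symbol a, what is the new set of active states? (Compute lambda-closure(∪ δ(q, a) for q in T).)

{0, 2, 6, 7, 8, 9, 10, 11, 12}

0 on a → {12}.
6 on a → {2}.
8 on a → {11}.
No a-transition from 2, 7, 9, 10, 12.
Union after reading a: {2, 11, 12}.
Now take the lambda-closure:
From 2 via lambda: add 0.
From 11 via lambda: add 6.
From 12 via lambda: add 9.
From 6 via lambda: add 7.
From 7 via lambda: add 10.
From 10 via lambda: add 8.
No new states can be added; the closed set is {0, 2, 6, 7, 8, 9, 10, 11, 12}.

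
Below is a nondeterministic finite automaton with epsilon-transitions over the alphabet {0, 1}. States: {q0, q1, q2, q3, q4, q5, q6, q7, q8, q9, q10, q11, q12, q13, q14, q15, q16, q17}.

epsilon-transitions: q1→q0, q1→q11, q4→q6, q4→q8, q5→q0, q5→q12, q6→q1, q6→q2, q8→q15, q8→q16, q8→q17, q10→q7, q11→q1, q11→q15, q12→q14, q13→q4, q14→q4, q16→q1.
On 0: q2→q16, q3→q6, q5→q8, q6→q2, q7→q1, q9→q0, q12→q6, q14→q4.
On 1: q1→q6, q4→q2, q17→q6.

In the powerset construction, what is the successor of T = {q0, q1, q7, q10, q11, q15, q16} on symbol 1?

{q0, q1, q2, q6, q11, q15}

q1 on 1 → {q6}.
No 1-transition from q0, q7, q10, q11, q15, q16.
Union after reading 1: {q6}.
Now take the epsilon-closure:
From q6 via epsilon: add q1, q2.
From q1 via epsilon: add q0, q11.
From q11 via epsilon: add q15.
No new states can be added; the closed set is {q0, q1, q2, q6, q11, q15}.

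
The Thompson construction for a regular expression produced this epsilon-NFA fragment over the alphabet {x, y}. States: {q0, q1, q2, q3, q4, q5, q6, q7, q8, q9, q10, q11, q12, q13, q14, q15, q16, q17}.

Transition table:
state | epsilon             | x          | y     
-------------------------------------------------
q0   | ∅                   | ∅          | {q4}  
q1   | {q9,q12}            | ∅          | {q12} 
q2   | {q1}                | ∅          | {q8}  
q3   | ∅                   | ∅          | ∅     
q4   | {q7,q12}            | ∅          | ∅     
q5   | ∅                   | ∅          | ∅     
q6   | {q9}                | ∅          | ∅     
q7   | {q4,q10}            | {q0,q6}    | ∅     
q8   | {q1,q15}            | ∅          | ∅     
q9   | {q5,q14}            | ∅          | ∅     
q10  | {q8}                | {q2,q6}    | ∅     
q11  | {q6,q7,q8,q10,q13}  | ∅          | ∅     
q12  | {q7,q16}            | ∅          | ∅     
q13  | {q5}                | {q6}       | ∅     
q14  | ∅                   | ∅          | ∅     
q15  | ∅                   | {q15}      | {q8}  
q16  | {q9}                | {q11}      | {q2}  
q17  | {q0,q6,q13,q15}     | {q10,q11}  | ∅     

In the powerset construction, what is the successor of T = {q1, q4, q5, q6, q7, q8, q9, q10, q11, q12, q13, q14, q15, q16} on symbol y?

{q1, q2, q4, q5, q7, q8, q9, q10, q12, q14, q15, q16}

q1 on y → {q12}.
q15 on y → {q8}.
q16 on y → {q2}.
No y-transition from q4, q5, q6, q7, q8, q9, q10, q11, q12, q13, q14.
Union after reading y: {q2, q8, q12}.
Now take the epsilon-closure:
From q2 via epsilon: add q1.
From q8 via epsilon: add q15.
From q12 via epsilon: add q7, q16.
From q1 via epsilon: add q9.
From q7 via epsilon: add q4, q10.
From q9 via epsilon: add q5, q14.
No new states can be added; the closed set is {q1, q2, q4, q5, q7, q8, q9, q10, q12, q14, q15, q16}.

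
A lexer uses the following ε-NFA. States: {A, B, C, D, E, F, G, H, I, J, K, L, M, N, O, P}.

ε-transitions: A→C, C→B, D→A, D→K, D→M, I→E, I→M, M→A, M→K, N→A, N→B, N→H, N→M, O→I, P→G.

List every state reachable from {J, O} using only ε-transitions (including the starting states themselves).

{A, B, C, E, I, J, K, M, O}

Start with {J, O}.
From O via ε: add I.
From I via ε: add E, M.
From M via ε: add A, K.
From A via ε: add C.
From C via ε: add B.
No new states can be added; the closed set is {A, B, C, E, I, J, K, M, O}.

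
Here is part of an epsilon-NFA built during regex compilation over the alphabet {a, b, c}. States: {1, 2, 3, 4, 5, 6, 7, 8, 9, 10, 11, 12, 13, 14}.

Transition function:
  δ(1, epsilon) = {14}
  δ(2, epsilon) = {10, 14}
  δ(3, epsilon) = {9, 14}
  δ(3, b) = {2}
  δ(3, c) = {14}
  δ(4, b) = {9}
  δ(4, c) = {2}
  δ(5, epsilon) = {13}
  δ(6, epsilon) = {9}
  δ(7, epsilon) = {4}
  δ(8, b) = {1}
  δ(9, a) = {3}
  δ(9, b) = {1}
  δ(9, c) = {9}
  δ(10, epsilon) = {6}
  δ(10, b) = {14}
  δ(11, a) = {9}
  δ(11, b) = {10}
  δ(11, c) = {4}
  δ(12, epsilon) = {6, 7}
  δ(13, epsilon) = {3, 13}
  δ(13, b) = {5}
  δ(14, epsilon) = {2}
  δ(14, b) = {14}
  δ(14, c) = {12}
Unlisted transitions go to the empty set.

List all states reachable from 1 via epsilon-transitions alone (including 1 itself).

{1, 2, 6, 9, 10, 14}

Start with {1}.
From 1 via epsilon: add 14.
From 14 via epsilon: add 2.
From 2 via epsilon: add 10.
From 10 via epsilon: add 6.
From 6 via epsilon: add 9.
No new states can be added; the closed set is {1, 2, 6, 9, 10, 14}.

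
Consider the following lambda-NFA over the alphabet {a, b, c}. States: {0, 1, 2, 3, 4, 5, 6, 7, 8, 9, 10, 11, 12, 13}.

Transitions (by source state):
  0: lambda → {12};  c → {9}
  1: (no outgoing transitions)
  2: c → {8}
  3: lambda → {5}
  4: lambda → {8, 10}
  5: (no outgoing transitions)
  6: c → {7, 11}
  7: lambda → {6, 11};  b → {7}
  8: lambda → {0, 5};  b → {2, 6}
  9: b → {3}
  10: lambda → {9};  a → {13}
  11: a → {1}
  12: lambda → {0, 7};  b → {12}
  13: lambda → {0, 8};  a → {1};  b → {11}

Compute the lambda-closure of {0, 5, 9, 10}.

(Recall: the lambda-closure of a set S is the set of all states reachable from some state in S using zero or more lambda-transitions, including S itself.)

Start with {0, 5, 9, 10}.
From 0 via lambda: add 12.
From 12 via lambda: add 7.
From 7 via lambda: add 6, 11.
No new states can be added; the closed set is {0, 5, 6, 7, 9, 10, 11, 12}.

{0, 5, 6, 7, 9, 10, 11, 12}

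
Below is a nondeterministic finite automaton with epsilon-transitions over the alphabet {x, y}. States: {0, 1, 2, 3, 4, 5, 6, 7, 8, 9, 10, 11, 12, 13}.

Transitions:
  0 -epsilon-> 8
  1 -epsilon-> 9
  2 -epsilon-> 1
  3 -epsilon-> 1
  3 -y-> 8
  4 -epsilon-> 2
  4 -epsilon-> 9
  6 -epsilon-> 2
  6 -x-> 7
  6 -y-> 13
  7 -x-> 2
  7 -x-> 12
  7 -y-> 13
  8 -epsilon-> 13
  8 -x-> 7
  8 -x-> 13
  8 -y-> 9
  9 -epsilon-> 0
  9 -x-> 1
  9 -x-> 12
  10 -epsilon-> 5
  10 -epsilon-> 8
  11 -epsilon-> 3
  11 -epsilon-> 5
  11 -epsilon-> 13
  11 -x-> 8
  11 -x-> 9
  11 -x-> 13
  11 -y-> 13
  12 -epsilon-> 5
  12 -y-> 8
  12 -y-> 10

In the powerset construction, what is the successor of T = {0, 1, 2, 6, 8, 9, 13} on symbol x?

6 on x → {7}.
8 on x → {7, 13}.
9 on x → {1, 12}.
No x-transition from 0, 1, 2, 13.
Union after reading x: {1, 7, 12, 13}.
Now take the epsilon-closure:
From 1 via epsilon: add 9.
From 12 via epsilon: add 5.
From 9 via epsilon: add 0.
From 0 via epsilon: add 8.
No new states can be added; the closed set is {0, 1, 5, 7, 8, 9, 12, 13}.

{0, 1, 5, 7, 8, 9, 12, 13}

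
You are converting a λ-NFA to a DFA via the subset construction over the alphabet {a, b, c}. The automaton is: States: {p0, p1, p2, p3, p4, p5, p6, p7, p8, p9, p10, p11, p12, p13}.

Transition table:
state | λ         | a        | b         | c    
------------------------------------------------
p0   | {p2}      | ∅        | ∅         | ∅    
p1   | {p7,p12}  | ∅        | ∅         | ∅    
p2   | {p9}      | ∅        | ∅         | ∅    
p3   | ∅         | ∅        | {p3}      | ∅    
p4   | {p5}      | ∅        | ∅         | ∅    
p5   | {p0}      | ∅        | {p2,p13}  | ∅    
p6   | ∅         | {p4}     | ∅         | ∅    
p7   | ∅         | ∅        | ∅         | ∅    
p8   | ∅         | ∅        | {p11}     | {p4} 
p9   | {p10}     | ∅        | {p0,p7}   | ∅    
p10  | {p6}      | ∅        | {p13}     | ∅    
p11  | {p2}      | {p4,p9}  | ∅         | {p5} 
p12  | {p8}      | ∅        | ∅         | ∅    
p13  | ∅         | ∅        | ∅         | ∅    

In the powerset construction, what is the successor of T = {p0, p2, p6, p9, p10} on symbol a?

{p0, p2, p4, p5, p6, p9, p10}

p6 on a → {p4}.
No a-transition from p0, p2, p9, p10.
Union after reading a: {p4}.
Now take the λ-closure:
From p4 via λ: add p5.
From p5 via λ: add p0.
From p0 via λ: add p2.
From p2 via λ: add p9.
From p9 via λ: add p10.
From p10 via λ: add p6.
No new states can be added; the closed set is {p0, p2, p4, p5, p6, p9, p10}.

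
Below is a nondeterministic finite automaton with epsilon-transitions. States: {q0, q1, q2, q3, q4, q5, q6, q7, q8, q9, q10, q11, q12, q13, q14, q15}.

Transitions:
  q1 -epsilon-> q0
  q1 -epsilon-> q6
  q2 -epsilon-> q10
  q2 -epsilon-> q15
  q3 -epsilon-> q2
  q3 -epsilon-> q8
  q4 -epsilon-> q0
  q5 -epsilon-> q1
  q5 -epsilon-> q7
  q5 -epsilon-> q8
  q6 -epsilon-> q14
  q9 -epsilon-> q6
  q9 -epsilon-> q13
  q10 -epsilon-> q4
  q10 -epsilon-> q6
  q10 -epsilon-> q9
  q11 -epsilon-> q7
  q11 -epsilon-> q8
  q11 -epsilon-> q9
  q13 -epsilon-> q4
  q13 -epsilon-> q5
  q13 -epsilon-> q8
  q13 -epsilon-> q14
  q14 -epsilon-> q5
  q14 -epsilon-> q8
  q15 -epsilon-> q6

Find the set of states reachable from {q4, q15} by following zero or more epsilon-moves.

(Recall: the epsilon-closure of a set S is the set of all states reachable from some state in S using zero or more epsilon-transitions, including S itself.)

Start with {q4, q15}.
From q4 via epsilon: add q0.
From q15 via epsilon: add q6.
From q6 via epsilon: add q14.
From q14 via epsilon: add q5, q8.
From q5 via epsilon: add q1, q7.
No new states can be added; the closed set is {q0, q1, q4, q5, q6, q7, q8, q14, q15}.

{q0, q1, q4, q5, q6, q7, q8, q14, q15}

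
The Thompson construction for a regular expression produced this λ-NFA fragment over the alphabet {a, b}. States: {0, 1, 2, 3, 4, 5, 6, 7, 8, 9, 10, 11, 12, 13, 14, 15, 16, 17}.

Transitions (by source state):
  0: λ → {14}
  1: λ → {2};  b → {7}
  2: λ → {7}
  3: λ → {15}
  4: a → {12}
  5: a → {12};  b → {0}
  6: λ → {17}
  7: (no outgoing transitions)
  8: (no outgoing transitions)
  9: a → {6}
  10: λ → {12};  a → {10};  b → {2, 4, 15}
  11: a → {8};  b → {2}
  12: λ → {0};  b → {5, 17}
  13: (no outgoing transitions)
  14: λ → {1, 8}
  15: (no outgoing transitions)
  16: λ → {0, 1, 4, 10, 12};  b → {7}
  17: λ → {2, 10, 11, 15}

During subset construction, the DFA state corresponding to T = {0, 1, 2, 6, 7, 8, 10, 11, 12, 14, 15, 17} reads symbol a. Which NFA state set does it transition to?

{0, 1, 2, 7, 8, 10, 12, 14}

10 on a → {10}.
11 on a → {8}.
No a-transition from 0, 1, 2, 6, 7, 8, 12, 14, 15, 17.
Union after reading a: {8, 10}.
Now take the λ-closure:
From 10 via λ: add 12.
From 12 via λ: add 0.
From 0 via λ: add 14.
From 14 via λ: add 1.
From 1 via λ: add 2.
From 2 via λ: add 7.
No new states can be added; the closed set is {0, 1, 2, 7, 8, 10, 12, 14}.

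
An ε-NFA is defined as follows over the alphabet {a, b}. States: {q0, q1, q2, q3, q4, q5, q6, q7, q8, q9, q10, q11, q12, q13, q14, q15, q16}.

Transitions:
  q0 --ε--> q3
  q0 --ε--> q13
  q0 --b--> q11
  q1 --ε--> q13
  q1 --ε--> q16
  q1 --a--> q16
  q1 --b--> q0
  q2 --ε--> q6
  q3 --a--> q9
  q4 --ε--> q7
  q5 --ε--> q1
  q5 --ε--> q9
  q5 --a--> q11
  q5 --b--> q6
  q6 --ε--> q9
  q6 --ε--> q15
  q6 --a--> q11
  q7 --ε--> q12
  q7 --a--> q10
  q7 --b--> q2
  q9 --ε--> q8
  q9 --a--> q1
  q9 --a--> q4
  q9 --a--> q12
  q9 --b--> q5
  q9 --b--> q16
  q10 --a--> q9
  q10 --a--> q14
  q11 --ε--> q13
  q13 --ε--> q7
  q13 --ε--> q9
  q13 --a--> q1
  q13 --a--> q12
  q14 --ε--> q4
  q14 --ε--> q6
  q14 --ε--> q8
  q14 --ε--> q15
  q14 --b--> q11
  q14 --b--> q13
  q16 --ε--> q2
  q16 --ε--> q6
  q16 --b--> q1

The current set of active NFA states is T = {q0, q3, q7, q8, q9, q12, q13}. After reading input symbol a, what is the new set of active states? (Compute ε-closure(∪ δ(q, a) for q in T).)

q3 on a → {q9}.
q7 on a → {q10}.
q9 on a → {q1, q4, q12}.
q13 on a → {q1, q12}.
No a-transition from q0, q8, q12.
Union after reading a: {q1, q4, q9, q10, q12}.
Now take the ε-closure:
From q1 via ε: add q13, q16.
From q4 via ε: add q7.
From q9 via ε: add q8.
From q16 via ε: add q2, q6.
From q6 via ε: add q15.
No new states can be added; the closed set is {q1, q2, q4, q6, q7, q8, q9, q10, q12, q13, q15, q16}.

{q1, q2, q4, q6, q7, q8, q9, q10, q12, q13, q15, q16}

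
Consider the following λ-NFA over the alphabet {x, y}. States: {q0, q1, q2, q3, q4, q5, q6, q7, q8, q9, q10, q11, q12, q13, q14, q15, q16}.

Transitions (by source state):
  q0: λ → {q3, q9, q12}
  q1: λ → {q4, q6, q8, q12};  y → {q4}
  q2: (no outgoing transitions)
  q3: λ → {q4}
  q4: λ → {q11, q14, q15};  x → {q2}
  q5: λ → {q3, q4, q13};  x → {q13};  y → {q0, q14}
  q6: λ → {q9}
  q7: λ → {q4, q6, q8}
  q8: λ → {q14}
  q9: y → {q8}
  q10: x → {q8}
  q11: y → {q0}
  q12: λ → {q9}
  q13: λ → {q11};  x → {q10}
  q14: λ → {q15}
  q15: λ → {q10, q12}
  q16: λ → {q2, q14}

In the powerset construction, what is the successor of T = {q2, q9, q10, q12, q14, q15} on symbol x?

{q8, q9, q10, q12, q14, q15}

q10 on x → {q8}.
No x-transition from q2, q9, q12, q14, q15.
Union after reading x: {q8}.
Now take the λ-closure:
From q8 via λ: add q14.
From q14 via λ: add q15.
From q15 via λ: add q10, q12.
From q12 via λ: add q9.
No new states can be added; the closed set is {q8, q9, q10, q12, q14, q15}.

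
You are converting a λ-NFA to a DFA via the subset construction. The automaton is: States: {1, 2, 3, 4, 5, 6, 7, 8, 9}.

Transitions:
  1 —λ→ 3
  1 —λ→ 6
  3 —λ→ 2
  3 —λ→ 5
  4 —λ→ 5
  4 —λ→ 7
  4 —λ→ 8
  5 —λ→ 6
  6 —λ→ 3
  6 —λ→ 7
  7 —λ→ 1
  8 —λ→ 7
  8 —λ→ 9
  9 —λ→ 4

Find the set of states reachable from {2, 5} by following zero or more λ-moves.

Start with {2, 5}.
From 5 via λ: add 6.
From 6 via λ: add 3, 7.
From 7 via λ: add 1.
No new states can be added; the closed set is {1, 2, 3, 5, 6, 7}.

{1, 2, 3, 5, 6, 7}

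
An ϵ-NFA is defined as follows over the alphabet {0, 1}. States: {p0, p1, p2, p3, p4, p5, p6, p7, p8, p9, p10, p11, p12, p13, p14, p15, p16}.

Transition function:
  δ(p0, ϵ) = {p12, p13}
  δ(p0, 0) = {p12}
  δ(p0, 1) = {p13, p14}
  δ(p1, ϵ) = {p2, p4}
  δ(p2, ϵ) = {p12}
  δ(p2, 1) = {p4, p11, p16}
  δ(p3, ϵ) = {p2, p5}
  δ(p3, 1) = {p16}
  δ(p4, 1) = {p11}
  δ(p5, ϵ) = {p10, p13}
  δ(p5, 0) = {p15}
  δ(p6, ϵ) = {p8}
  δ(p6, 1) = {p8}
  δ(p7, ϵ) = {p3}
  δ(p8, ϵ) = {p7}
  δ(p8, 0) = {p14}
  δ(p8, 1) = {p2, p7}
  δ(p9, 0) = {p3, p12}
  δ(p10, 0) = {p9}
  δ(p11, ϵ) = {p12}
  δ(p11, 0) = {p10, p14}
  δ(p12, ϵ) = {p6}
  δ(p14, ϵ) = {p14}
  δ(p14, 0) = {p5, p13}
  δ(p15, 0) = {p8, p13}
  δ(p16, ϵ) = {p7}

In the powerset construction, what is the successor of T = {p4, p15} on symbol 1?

p4 on 1 → {p11}.
No 1-transition from p15.
Union after reading 1: {p11}.
Now take the ϵ-closure:
From p11 via ϵ: add p12.
From p12 via ϵ: add p6.
From p6 via ϵ: add p8.
From p8 via ϵ: add p7.
From p7 via ϵ: add p3.
From p3 via ϵ: add p2, p5.
From p5 via ϵ: add p10, p13.
No new states can be added; the closed set is {p2, p3, p5, p6, p7, p8, p10, p11, p12, p13}.

{p2, p3, p5, p6, p7, p8, p10, p11, p12, p13}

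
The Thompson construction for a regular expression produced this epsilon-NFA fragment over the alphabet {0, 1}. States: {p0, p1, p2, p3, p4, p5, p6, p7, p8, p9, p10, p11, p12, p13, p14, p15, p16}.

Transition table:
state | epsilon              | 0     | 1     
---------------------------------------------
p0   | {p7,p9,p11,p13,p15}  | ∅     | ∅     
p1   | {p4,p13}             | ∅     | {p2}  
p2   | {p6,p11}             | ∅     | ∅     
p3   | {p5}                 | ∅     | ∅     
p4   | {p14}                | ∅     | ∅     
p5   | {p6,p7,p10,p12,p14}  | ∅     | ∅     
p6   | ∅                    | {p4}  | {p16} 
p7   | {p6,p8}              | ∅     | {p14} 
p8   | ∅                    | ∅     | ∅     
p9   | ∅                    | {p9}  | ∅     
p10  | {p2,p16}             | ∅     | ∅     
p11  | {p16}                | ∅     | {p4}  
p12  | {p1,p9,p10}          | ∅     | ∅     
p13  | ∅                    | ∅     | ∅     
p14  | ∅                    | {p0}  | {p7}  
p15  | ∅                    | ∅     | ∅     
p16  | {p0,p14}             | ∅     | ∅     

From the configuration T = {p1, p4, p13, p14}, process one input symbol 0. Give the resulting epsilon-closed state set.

p14 on 0 → {p0}.
No 0-transition from p1, p4, p13.
Union after reading 0: {p0}.
Now take the epsilon-closure:
From p0 via epsilon: add p7, p9, p11, p13, p15.
From p7 via epsilon: add p6, p8.
From p11 via epsilon: add p16.
From p16 via epsilon: add p14.
No new states can be added; the closed set is {p0, p6, p7, p8, p9, p11, p13, p14, p15, p16}.

{p0, p6, p7, p8, p9, p11, p13, p14, p15, p16}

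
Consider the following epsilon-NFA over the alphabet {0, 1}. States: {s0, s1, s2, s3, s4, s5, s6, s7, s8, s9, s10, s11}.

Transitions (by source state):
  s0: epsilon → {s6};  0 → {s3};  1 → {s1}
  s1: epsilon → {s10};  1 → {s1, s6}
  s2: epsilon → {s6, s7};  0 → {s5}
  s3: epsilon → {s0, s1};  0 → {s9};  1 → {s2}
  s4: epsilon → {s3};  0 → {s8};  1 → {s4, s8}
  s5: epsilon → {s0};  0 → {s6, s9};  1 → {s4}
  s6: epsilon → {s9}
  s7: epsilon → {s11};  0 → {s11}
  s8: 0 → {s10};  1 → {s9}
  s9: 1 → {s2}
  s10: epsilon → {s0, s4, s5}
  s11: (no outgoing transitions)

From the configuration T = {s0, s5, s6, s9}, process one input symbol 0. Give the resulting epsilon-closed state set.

s0 on 0 → {s3}.
s5 on 0 → {s6, s9}.
No 0-transition from s6, s9.
Union after reading 0: {s3, s6, s9}.
Now take the epsilon-closure:
From s3 via epsilon: add s0, s1.
From s1 via epsilon: add s10.
From s10 via epsilon: add s4, s5.
No new states can be added; the closed set is {s0, s1, s3, s4, s5, s6, s9, s10}.

{s0, s1, s3, s4, s5, s6, s9, s10}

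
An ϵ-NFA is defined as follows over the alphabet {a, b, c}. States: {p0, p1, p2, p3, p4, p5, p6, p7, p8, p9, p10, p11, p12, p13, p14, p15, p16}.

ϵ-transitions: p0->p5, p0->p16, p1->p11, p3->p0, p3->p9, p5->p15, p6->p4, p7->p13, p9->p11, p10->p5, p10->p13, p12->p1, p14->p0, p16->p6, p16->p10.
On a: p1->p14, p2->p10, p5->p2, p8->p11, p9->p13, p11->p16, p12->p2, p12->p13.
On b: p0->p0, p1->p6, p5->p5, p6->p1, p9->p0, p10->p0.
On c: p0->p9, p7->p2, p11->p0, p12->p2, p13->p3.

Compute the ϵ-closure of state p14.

Start with {p14}.
From p14 via ϵ: add p0.
From p0 via ϵ: add p5, p16.
From p5 via ϵ: add p15.
From p16 via ϵ: add p6, p10.
From p6 via ϵ: add p4.
From p10 via ϵ: add p13.
No new states can be added; the closed set is {p0, p4, p5, p6, p10, p13, p14, p15, p16}.

{p0, p4, p5, p6, p10, p13, p14, p15, p16}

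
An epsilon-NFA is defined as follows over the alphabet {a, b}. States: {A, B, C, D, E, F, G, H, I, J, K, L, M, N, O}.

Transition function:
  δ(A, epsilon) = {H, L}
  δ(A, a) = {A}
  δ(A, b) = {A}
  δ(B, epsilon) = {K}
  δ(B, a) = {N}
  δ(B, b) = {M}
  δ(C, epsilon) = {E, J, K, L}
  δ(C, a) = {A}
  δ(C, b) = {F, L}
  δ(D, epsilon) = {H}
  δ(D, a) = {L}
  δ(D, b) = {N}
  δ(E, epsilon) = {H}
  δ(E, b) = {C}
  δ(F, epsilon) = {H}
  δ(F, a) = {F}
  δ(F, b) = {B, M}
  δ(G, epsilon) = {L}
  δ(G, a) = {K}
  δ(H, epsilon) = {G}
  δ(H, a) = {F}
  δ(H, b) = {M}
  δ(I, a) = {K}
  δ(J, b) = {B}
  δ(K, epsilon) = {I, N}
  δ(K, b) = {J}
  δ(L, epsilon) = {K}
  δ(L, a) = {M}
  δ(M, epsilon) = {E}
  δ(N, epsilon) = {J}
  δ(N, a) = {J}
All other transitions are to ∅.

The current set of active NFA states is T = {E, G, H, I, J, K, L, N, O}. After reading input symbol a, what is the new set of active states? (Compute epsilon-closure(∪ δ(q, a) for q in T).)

{E, F, G, H, I, J, K, L, M, N}

G on a → {K}.
H on a → {F}.
I on a → {K}.
L on a → {M}.
N on a → {J}.
No a-transition from E, J, K, O.
Union after reading a: {F, J, K, M}.
Now take the epsilon-closure:
From F via epsilon: add H.
From K via epsilon: add I, N.
From M via epsilon: add E.
From H via epsilon: add G.
From G via epsilon: add L.
No new states can be added; the closed set is {E, F, G, H, I, J, K, L, M, N}.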